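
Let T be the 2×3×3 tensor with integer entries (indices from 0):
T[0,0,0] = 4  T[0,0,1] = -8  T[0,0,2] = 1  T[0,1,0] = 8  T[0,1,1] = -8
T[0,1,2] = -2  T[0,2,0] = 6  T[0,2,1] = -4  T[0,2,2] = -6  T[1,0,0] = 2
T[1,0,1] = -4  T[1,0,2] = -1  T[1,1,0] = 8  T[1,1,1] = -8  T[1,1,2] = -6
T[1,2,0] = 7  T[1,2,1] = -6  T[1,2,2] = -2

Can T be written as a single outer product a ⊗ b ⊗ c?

The mode-2 unfolding of T (rows indexed by j, columns by (i,k) = (0,0), (0,1), (0,2), (1,0), (1,1), (1,2)) is [[4, -8, 1, 2, -4, -1], [8, -8, -2, 8, -8, -6], [6, -4, -6, 7, -6, -2]].
There the 3×3 minor on rows j ∈ {0, 1, 2}, columns (i,k) ∈ {(0,0), (0,1), (0,2)} is det [[4, -8, 1], [8, -8, -2], [6, -4, -6]] = -112 ≠ 0, so this unfolding has rank ≥ 3; CP rank is at least every unfolding rank, so rank(T) ≥ 3.
In particular rank(T) ≥ 3 > 1, so T is not rank-1.

No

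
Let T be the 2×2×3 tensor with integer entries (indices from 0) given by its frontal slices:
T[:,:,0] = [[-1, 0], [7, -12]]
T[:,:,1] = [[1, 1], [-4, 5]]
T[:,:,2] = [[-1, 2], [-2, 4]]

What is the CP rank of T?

Lower bound: the mode-3 unfolding of T (rows indexed by k, columns by (i,j) = (0,0), (0,1), (1,0), (1,1)) is [[-1, 0, 7, -12], [1, 1, -4, 5], [-1, 2, -2, 4]].
There the 3×3 minor on rows k ∈ {0, 1, 2}, columns (i,j) ∈ {(0,0), (0,1), (1,0)} is det [[-1, 0, 7], [1, 1, -4], [-1, 2, -2]] = 15 ≠ 0, so this unfolding has rank ≥ 3; CP rank is at least every unfolding rank, so rank(T) ≥ 3. (Flattening ranks never certify an upper bound on CP rank; for that we must actually write T with 3 rank-1 terms.)
Upper bound: T is a sum of 3 rank-1 terms, T = [1, -1] ⊗ [1, 2] ⊗ [1, 0, 0] + [1, -1] ⊗ [2, -1] ⊗ [-2, 1, 0] + [1, 2] ⊗ [1, -2] ⊗ [2, -1, -1] (written with every a and b primitive with positive leading entry and the scale carried by c; CP decompositions are not unique, and this one is verified by expanding entrywise), so rank(T) ≤ 3.
These bounds meet, so rank(T) = 3.

3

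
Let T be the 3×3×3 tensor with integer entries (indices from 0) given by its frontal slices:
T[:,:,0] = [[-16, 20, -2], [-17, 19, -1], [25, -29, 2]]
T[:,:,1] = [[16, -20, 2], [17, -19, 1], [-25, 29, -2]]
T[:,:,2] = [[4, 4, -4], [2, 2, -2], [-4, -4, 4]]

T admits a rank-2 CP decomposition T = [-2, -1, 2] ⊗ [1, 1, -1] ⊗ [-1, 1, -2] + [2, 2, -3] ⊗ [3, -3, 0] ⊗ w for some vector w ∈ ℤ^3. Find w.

Subtract the known terms from T to get the rank-1 residual R = [2, 2, -3] ⊗ [3, -3, 0] ⊗ w, so R[i,j,k] = a[i]·b[j]·w[k]. Pick indices with nonzero a[0]·b[0] = (2)·(3) = 6. Only the fibre through (0,0,·) is needed: R[0,0,:] = T[0,0,:] − Σₗ aₗ[0]bₗ[0]cₗ = [-16, 16, 4] − (-2)·(1)·[-1, 1, -2] = [-18, 18, 0]. Then w[k] = R[0,0,k] / 6 for each k, giving w = [-18, 18, 0] / 6 = [-3, 3, 0].

w = [-3, 3, 0]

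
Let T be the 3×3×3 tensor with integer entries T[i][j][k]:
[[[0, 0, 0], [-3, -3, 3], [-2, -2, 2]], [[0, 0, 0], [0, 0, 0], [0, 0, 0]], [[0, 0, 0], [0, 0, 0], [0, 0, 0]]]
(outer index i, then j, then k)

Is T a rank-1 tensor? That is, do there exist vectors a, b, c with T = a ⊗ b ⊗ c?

If T = a ⊗ b ⊗ c then every fibre of T is a multiple of the corresponding factor, so read the factors off the fibres through the nonzero entry T[0,1,0] = -3.
The mode-1 fibre T[:,1,0] = [-3, 0, 0] gives a = [1, 0, 0] (primitive direction); the mode-2 fibre T[0,:,0] = [0, -3, -2] gives b = [0, 3, 2]; then c[k] = T[0,1,k] / (a[0]·b[1]) = [-3, -3, 3] / 3 = [-1, -1, 1].
Expanding [1, 0, 0] ⊗ [0, 3, 2] ⊗ [-1, -1, 1] reproduces all 27 entries of T, so T = [1, 0, 0] ⊗ [0, 3, 2] ⊗ [-1, -1, 1] and rank(T) ≤ 1.
Equivalently every frontal slice T[:,:,k] is c[k] times the rank-1 matrix [1, 0, 0] ⊗ [0, 3, 2]. So T has rank 1 (it is nonzero).

Yes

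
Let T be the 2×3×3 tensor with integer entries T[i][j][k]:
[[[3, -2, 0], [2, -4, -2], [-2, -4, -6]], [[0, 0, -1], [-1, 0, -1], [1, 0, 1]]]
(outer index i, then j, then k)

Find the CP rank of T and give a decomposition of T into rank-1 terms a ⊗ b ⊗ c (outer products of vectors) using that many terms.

rank(T) = 3

Lower bound: the mode-3 unfolding of T (rows indexed by k, columns by (i,j) = (0,0), (0,1), (0,2), (1,0), (1,1), (1,2)) is [[3, 2, -2, 0, -1, 1], [-2, -4, -4, 0, 0, 0], [0, -2, -6, -1, -1, 1]].
There the 3×3 minor on rows k ∈ {0, 1, 2}, columns (i,j) ∈ {(0,0), (0,1), (0,2)} is det [[3, 2, -2], [-2, -4, -4], [0, -2, -6]] = 16 ≠ 0, so this unfolding has rank ≥ 3; CP rank is at least every unfolding rank, so rank(T) ≥ 3. (Flattening ranks never certify an upper bound on CP rank; for that we must actually write T with 3 rank-1 terms.)
Upper bound: T is a sum of 3 rank-1 terms, T = [1, 0] ⊗ [1, 2, 2] ⊗ [0, -2, -2] + [1, 1] ⊗ [1, 0, 0] ⊗ [1, 0, 0] + [2, -1] ⊗ [1, 1, -1] ⊗ [1, 0, 1] (one valid choice — decompositions are not unique — normalised so each a, b is primitive with positive first nonzero entry; check it by expanding all entries), so rank(T) ≤ 3.
These bounds meet, so rank(T) = 3.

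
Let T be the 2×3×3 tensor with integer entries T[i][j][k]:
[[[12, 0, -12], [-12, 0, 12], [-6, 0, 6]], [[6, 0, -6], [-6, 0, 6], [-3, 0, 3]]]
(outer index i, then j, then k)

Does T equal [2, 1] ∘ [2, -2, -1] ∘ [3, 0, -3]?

Reconstruct entrywise from the claimed factors. For example, T[0,1,1] = 0 and Σₗ aₗ[0]bₗ[1]cₗ[1] = (2)·(-2)·(0) = 0; checking all 18 entries, every one matches. The claim holds.

Yes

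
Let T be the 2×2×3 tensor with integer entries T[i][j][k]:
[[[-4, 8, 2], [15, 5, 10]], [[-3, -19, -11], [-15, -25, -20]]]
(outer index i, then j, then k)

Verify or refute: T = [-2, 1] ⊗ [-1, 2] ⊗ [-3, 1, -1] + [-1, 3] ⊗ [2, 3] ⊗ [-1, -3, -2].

Reconstruct entrywise from the claimed factors. For example, T[0,0,1] = 8 and Σₗ aₗ[0]bₗ[0]cₗ[1] = (-2)·(-1)·(1) + (-1)·(2)·(-3) = 8; checking all 12 entries, every one matches. The claim holds.

Yes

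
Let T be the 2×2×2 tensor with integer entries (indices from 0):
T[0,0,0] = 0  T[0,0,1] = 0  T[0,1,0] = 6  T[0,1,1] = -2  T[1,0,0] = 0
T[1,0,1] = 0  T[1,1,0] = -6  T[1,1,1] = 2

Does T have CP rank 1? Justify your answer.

The mode-1 fibre T[:,1,0] = [6, -6] gives a = (1, -1) (primitive direction); the mode-2 fibre T[0,:,0] = [0, 6] gives b = (0, 1); then c[k] = T[0,1,k] / (a[0]·b[1]) = [6, -2] / 1 = (6, -2).
Expanding (1, -1) ∘ (0, 1) ∘ (6, -2) reproduces all 8 entries of T, so T = (1, -1) ∘ (0, 1) ∘ (6, -2) and rank(T) ≤ 1.
Equivalently every frontal slice T[:,:,k] is c[k] times the rank-1 matrix (1, -1) ∘ (0, 1). So T has rank 1 (it is nonzero).

Yes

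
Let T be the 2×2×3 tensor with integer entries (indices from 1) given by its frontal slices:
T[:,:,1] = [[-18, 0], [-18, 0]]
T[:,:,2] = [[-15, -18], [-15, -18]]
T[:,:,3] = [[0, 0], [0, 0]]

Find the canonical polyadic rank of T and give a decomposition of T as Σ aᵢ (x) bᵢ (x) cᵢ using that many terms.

Lower bound: in the mode-2 unfolding of T (rows indexed by j, columns by (i,k)) the 2×2 minor on rows j ∈ {1, 2}, columns (i,k) ∈ {(1,1), (1,2)} is det [[-18, -15], [0, -18]] = 324 ≠ 0, so that unfolding has rank ≥ 2 and hence rank(T) ≥ 2 (CP rank is at least every unfolding rank, though it can be larger).
Upper bound: T[i,:,:] = a[i]·M for every slice, with a = [1, 1] and M = [[-18, -15, 0], [0, -18, 0]] (rows j, columns k).
Splitting M by its rows (j = 1, 2), M = [1, 0][-18, -15, 0]ᵀ + [0, 1][0, -18, 0]ᵀ.
Hence T = [1, 1] (x) [1, 0] (x) [-18, -15, 0] + [1, 1] (x) [0, 1] (x) [0, -18, 0], so rank(T) ≤ 2.
These bounds meet, so rank(T) = 2.

rank(T) = 2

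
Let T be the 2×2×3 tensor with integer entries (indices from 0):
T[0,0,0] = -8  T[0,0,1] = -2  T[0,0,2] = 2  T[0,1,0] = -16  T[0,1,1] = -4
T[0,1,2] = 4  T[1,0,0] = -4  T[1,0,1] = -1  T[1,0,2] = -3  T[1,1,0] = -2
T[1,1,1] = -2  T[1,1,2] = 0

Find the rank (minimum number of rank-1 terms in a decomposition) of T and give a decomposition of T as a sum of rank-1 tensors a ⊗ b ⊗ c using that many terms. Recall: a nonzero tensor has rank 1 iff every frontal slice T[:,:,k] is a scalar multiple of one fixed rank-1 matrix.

Lower bound: the mode-3 unfolding of T (rows indexed by k, columns by (i,j) = (0,0), (0,1), (1,0), (1,1)) is [[-8, -16, -4, -2], [-2, -4, -1, -2], [2, 4, -3, 0]].
There the 3×3 minor on rows k ∈ {0, 1, 2}, columns (i,j) ∈ {(0,0), (1,0), (1,1)} is det [[-8, -4, -2], [-2, -1, -2], [2, -3, 0]] = 48 ≠ 0, so this unfolding has rank ≥ 3; CP rank is at least every unfolding rank, so rank(T) ≥ 3. (This is only a lower bound: in general the CP rank may exceed every unfolding rank, so we still need to exhibit 3 rank-1 terms summing to T.)
Upper bound: T is a sum of 3 rank-1 terms, T = [0, 1] ⊗ [1, -1] ⊗ [-2, 0, -2] + [1, 0] ⊗ [1, 2] ⊗ [-4, 0, 4] + [2, 1] ⊗ [1, 2] ⊗ [-2, -1, -1] (one valid choice — decompositions are not unique — normalised so each a, b is primitive with positive first nonzero entry; check it by expanding all entries), so rank(T) ≤ 3.
These bounds meet, so rank(T) = 3.

rank(T) = 3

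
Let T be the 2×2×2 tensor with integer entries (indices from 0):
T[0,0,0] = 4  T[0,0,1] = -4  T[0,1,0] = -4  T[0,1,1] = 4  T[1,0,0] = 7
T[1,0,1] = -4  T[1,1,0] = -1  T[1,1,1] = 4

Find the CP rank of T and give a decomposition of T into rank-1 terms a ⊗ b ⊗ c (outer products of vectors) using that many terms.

rank(T) = 2

Lower bound: the mode-1 unfolding of T (rows indexed by i, columns by (j,k) = (0,0), (0,1), (1,0), (1,1)) is [[4, -4, -4, 4], [7, -4, -1, 4]].
There the 2×2 minor on rows i ∈ {0, 1}, columns (j,k) ∈ {(0,0), (0,1)} is det [[4, -4], [7, -4]] = 12 ≠ 0, so this unfolding has rank ≥ 2; CP rank is at least every unfolding rank, so rank(T) ≥ 2. (Flattening ranks never certify an upper bound on CP rank; for that we must actually write T with 2 rank-1 terms.)
Upper bound — finding two terms. Write S_k = T[:,:,k] for the frontal slices: S₀ = [[4, -4], [7, -1]], S₁ = [[-4, 4], [-4, 4]].
If T = a₁ ⊗ b₁ ⊗ c₁ + a₂ ⊗ b₂ ⊗ c₂ then each S_k = c₁[k]·a₁b₁ᵀ + c₂[k]·a₂b₂ᵀ. S₀ and S₁ are linearly independent, so a₁b₁ᵀ and a₂b₂ᵀ must span the same plane of matrices: they are the rank-1 matrices of the form x·S₀ + y·S₁.
det(x·S₀ + y·S₁) is 24·x² − 24·xy = 24·(x − y)(x), vanishing at (x:y) = (1:1) and (0:1).
M₁ = S₀ + S₁ = [[0, 0], [3, 3]] = 3·[0, 1][1, 1]ᵀ and M₂ = S₁ = [[-4, 4], [-4, 4]] = (-4)·[1, 1][1, -1]ᵀ, so take a₁ = [0, 1], b₁ = [1, 1], a₂ = [1, 1], b₂ = [1, -1].
Each slice is an integer combination of E₁ = a₁b₁ᵀ and E₂ = a₂b₂ᵀ: S₀ = 3·E₁ + 4·E₂, S₁ = −4·E₂; reading off coefficients, c₁ = [3, 0] and c₂ = [4, -4].
Hence T = [0, 1] ⊗ [1, 1] ⊗ [3, 0] + [1, 1] ⊗ [1, -1] ⊗ [4, -4], so rank(T) ≤ 2.
These bounds meet, so rank(T) = 2.
Check entry T[1,0,0] = 7: (1)·(1)·(3) + (1)·(1)·(4) = 7.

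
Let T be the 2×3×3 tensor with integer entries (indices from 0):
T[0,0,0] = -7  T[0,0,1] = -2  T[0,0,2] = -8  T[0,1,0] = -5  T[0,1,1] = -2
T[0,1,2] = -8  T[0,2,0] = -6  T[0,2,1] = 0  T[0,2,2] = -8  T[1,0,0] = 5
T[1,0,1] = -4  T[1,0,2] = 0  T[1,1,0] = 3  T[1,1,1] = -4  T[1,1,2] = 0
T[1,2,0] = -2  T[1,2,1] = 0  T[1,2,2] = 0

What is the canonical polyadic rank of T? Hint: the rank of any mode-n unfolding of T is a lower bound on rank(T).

3

Lower bound: the mode-3 unfolding of T (rows indexed by k, columns by (i,j) = (0,0), (0,1), (0,2), (1,0), (1,1), (1,2)) is [[-7, -5, -6, 5, 3, -2], [-2, -2, 0, -4, -4, 0], [-8, -8, -8, 0, 0, 0]].
There the 3×3 minor on rows k ∈ {0, 1, 2}, columns (i,j) ∈ {(0,0), (0,1), (0,2)} is det [[-7, -5, -6], [-2, -2, 0], [-8, -8, -8]] = -32 ≠ 0, so this unfolding has rank ≥ 3; CP rank is at least every unfolding rank, so rank(T) ≥ 3. (This is only a lower bound: in general the CP rank may exceed every unfolding rank, so we still need to exhibit 3 rank-1 terms summing to T.)
Upper bound: T is a sum of 3 rank-1 terms, T = [1, -1] ⊗ [1, -1, -2] ⊗ [-1, 0, 0] + [1, 0] ⊗ [1, 1, 1] ⊗ [-8, 0, -8] + [1, 2] ⊗ [1, 1, 0] ⊗ [2, -2, 0] (one valid choice — decompositions are not unique — normalised so each a, b is primitive with positive first nonzero entry; check it by expanding all entries), so rank(T) ≤ 3.
These bounds meet, so rank(T) = 3.
Check entry T[0,2,0] = -6: (1)·(-2)·(-1) + (1)·(1)·(-8) + (1)·(0)·(2) = -6.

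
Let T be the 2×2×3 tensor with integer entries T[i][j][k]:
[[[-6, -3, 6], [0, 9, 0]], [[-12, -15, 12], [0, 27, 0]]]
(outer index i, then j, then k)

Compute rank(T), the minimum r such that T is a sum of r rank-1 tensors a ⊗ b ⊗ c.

2

Lower bound: in the mode-1 unfolding of T (rows indexed by i, columns by (j,k)) the 2×2 minor on rows i ∈ {0, 1}, columns (j,k) ∈ {(0,0), (0,1)} is det [[-6, -3], [-12, -15]] = 54 ≠ 0, so that unfolding has rank ≥ 2 and hence rank(T) ≥ 2 (CP rank is at least every unfolding rank, though it can be larger).
Upper bound: with S_k = T[:,:,k], the two rank-1 terms a₁b₁ᵀ, a₂b₂ᵀ are the rank-1 members of the pencil x·S₀ + y·S₁.
det(x·S₀ + y·S₁) is −54·xy + 54·y² = (-54)·(x − y)(y), vanishing at (x:y) = (1:1) and (1:0).
M₁ = S₀ + S₁ = [[-9, 9], [-27, 27]] = (-9)·[1, 3][1, -1]ᵀ and M₂ = S₀ = [[-6, 0], [-12, 0]] = (-6)·[1, 2][1, 0]ᵀ, so take a₁ = [1, 3], b₁ = [1, -1], a₂ = [1, 2], b₂ = [1, 0].
Each slice is an integer combination of E₁ = a₁b₁ᵀ and E₂ = a₂b₂ᵀ: S₀ = −6·E₂, S₁ = −9·E₁ + 6·E₂, S₂ = 6·E₂; reading off coefficients, c₁ = [0, -9, 0] and c₂ = [-6, 6, 6].
Hence T = [1, 3] ⊗ [1, -1] ⊗ [0, -9, 0] + [1, 2] ⊗ [1, 0] ⊗ [-6, 6, 6], so rank(T) ≤ 2.
These bounds meet, so rank(T) = 2.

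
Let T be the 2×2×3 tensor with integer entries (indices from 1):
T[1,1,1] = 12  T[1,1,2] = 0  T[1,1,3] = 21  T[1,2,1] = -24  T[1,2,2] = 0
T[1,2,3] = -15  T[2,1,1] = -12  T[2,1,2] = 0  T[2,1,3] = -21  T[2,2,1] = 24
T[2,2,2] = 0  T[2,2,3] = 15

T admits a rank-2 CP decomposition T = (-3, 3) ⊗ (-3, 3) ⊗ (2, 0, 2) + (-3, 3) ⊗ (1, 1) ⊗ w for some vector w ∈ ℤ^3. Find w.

w = (2, 0, -1)

Subtract the known terms from T to get the rank-1 residual R = (-3, 3) ⊗ (1, 1) ⊗ w, so R[i,j,k] = a[i]·b[j]·w[k]. Pick indices with nonzero a[1]·b[1] = (-3)·(1) = -3. Only the fibre through (1,1,·) is needed: R[1,1,:] = T[1,1,:] − Σₗ aₗ[1]bₗ[1]cₗ = [12, 0, 21] − (-3)·(-3)·(2, 0, 2) = [-6, 0, 3]. Then w[k] = R[1,1,k] / -3 for each k, giving w = [-6, 0, 3] / -3 = (2, 0, -1).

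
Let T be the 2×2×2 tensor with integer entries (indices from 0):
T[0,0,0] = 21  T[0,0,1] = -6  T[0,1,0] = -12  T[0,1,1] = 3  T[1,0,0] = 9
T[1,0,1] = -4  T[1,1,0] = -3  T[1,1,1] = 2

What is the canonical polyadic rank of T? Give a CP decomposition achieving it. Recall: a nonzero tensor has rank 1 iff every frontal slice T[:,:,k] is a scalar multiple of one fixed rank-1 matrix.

rank(T) = 2

Lower bound: the mode-3 unfolding of T (rows indexed by k, columns by (i,j) = (0,0), (0,1), (1,0), (1,1)) is [[21, -12, 9, -3], [-6, 3, -4, 2]].
There the 2×2 minor on rows k ∈ {0, 1}, columns (i,j) ∈ {(0,0), (0,1)} is det [[21, -12], [-6, 3]] = -9 ≠ 0, so this unfolding has rank ≥ 2; CP rank is at least every unfolding rank, so rank(T) ≥ 2. (Unfolding ranks only ever bound the CP rank from below — rank(T) can be strictly larger than all of them — so the matching upper bound has to come from an explicit 2-term decomposition.)
Upper bound — finding two terms. Write S_k = T[:,:,k] for the frontal slices: S₀ = [[21, -12], [9, -3]], S₁ = [[-6, 3], [-4, 2]].
If T = a₁ ⊗ b₁ ⊗ c₁ + a₂ ⊗ b₂ ⊗ c₂ then each S_k = c₁[k]·a₁b₁ᵀ + c₂[k]·a₂b₂ᵀ. S₀ and S₁ are linearly independent, so a₁b₁ᵀ and a₂b₂ᵀ must span the same plane of matrices: they are the rank-1 matrices of the form x·S₀ + y·S₁.
det(x·S₀ + y·S₁) is 45·x² − 15·xy = 15·(3·x − y)(x), vanishing at (x:y) = (1:3) and (0:1).
M₁ = S₀ + 3·S₁ = [[3, -3], [-3, 3]] = 3·(1, -1)(1, -1)ᵀ and M₂ = S₁ = [[-6, 3], [-4, 2]] = −(3, 2)(2, -1)ᵀ, so take a₁ = (1, -1), b₁ = (1, -1), a₂ = (3, 2), b₂ = (2, -1).
Each slice is an integer combination of E₁ = a₁b₁ᵀ and E₂ = a₂b₂ᵀ: S₀ = 3·E₁ + 3·E₂, S₁ = −E₂; reading off coefficients, c₁ = (3, 0) and c₂ = (3, -1).
Hence T = (1, -1) ⊗ (1, -1) ⊗ (3, 0) + (3, 2) ⊗ (2, -1) ⊗ (3, -1), so rank(T) ≤ 2.
These bounds meet, so rank(T) = 2.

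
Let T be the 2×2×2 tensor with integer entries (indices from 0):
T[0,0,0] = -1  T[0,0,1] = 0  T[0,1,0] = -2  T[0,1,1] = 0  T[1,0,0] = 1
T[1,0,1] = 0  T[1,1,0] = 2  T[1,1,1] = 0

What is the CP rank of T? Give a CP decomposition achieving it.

Lower bound: T ≠ 0 (e.g. T[0,0,0] = -1), so rank(T) ≥ 1.
Upper bound: the mode-1 fibre T[:,0,0] = [-1, 1] gives a = [1, -1] (primitive direction); the mode-2 fibre T[0,:,0] = [-1, -2] gives b = [1, 2]; then c[k] = T[0,0,k] / (a[0]·b[0]) = [-1, 0] / 1 = [-1, 0].
Expanding [1, -1] ⊗ [1, 2] ⊗ [-1, 0] reproduces all 8 entries of T, so T = [1, -1] ⊗ [1, 2] ⊗ [-1, 0] and rank(T) ≤ 1.
These bounds meet, so rank(T) = 1.

rank(T) = 1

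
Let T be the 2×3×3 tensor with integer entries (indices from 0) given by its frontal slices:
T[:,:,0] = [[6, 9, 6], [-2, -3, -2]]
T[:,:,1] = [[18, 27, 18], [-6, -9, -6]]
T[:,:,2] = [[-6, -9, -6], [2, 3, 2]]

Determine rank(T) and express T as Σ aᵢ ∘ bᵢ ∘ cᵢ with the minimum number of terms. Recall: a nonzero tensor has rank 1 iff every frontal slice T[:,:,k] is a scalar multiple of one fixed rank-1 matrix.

Lower bound: T ≠ 0 (e.g. T[0,0,0] = 6), so rank(T) ≥ 1.
Upper bound: if T = a ∘ b ∘ c then every fibre of T is a multiple of the corresponding factor, so read the factors off the fibres through the nonzero entry T[0,0,0] = 6.
The mode-1 fibre T[:,0,0] = [6, -2] gives a = [3, -1] (primitive direction); the mode-2 fibre T[0,:,0] = [6, 9, 6] gives b = [2, 3, 2]; then c[k] = T[0,0,k] / (a[0]·b[0]) = [6, 18, -6] / 6 = [1, 3, -1].
Expanding [3, -1] ∘ [2, 3, 2] ∘ [1, 3, -1] reproduces all 18 entries of T, so T = [3, -1] ∘ [2, 3, 2] ∘ [1, 3, -1] and rank(T) ≤ 1.
These bounds meet, so rank(T) = 1.
Check entry T[0,0,2] = -6: (3)·(2)·(-1) = -6.

rank(T) = 1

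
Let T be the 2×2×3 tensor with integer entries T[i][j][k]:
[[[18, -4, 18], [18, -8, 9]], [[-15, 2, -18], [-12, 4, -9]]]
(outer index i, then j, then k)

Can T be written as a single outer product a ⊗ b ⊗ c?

The mode-1 unfolding of T (rows indexed by i, columns by (j,k) = (0,0), (0,1), (0,2), (1,0), (1,1), (1,2)) is [[18, -4, 18, 18, -8, 9], [-15, 2, -18, -12, 4, -9]].
There the 2×2 minor on rows i ∈ {0, 1}, columns (j,k) ∈ {(0,0), (0,1)} is det [[18, -4], [-15, 2]] = -24 ≠ 0, so this unfolding has rank ≥ 2; CP rank is at least every unfolding rank, so rank(T) ≥ 2.
In particular rank(T) ≥ 2 > 1, so T is not rank-1.

No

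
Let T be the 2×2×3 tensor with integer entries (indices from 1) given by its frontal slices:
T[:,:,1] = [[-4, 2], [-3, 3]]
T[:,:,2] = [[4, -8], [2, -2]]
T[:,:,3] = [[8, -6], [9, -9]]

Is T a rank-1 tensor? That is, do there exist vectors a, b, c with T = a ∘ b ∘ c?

The mode-3 unfolding of T (rows indexed by k, columns by (i,j) = (1,1), (1,2), (2,1), (2,2)) is [[-4, 2, -3, 3], [4, -8, 2, -2], [8, -6, 9, -9]].
There the 3×3 minor on rows k ∈ {1, 2, 3}, columns (i,j) ∈ {(1,1), (1,2), (2,1)} is det [[-4, 2, -3], [4, -8, 2], [8, -6, 9]] = 80 ≠ 0, so this unfolding has rank ≥ 3; CP rank is at least every unfolding rank, so rank(T) ≥ 3.
In particular rank(T) ≥ 3 > 1, so T is not rank-1.

No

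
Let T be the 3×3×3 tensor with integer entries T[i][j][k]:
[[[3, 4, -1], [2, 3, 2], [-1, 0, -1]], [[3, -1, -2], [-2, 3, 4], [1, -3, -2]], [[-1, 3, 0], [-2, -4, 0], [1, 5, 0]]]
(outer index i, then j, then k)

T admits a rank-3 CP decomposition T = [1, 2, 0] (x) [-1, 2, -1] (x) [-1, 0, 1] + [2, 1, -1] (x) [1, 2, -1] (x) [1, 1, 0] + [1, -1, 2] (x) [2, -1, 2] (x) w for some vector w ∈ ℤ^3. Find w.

Subtract the known terms from T to get the rank-1 residual R = [1, -1, 2] (x) [2, -1, 2] (x) w, so R[i,j,k] = a[i]·b[j]·w[k]. Pick indices with nonzero a[0]·b[0] = (1)·(2) = 2. Only the fibre through (0,0,·) is needed: R[0,0,:] = T[0,0,:] − Σₗ aₗ[0]bₗ[0]cₗ = [3, 4, -1] − (1)·(-1)·[-1, 0, 1] − (2)·(1)·[1, 1, 0] = [0, 2, 0]. Then w[k] = R[0,0,k] / 2 for each k, giving w = [0, 2, 0] / 2 = [0, 1, 0].

w = [0, 1, 0]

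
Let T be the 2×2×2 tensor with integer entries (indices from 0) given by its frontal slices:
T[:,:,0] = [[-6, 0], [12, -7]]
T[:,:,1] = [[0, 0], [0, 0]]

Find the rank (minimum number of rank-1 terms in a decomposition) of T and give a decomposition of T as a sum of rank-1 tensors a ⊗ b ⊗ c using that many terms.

Lower bound: the mode-2 unfolding of T (rows indexed by j, columns by (i,k) = (0,0), (0,1), (1,0), (1,1)) is [[-6, 0, 12, 0], [0, 0, -7, 0]].
There the 2×2 minor on rows j ∈ {0, 1}, columns (i,k) ∈ {(0,0), (1,0)} is det [[-6, 12], [0, -7]] = 42 ≠ 0, so this unfolding has rank ≥ 2; CP rank is at least every unfolding rank, so rank(T) ≥ 2. (Flattening ranks never certify an upper bound on CP rank; for that we must actually write T with 2 rank-1 terms.)
Upper bound — finding two terms. Every mode-3 slice of T is a multiple of one matrix: T[:,:,k] = c[k]·M with c = [1, 0] and M = [[-6, 0], [12, -7]] (rows indexed by i, columns by j). So it suffices to write M as a sum of two rank-1 matrices.
Splitting M by its rows (i = 0, 1), M = [1, 0][-6, 0]ᵀ + [0, 1][12, -7]ᵀ.
Hence T = [1, 0] ⊗ [-6, 0] ⊗ [1, 0] + [0, 1] ⊗ [12, -7] ⊗ [1, 0], so rank(T) ≤ 2.
These bounds meet, so rank(T) = 2.

rank(T) = 2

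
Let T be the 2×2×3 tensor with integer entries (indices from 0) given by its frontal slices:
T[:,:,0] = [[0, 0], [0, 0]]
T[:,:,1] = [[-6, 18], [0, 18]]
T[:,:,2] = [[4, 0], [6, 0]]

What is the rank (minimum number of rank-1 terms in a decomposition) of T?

Lower bound: in the mode-3 unfolding of T (rows indexed by k, columns by (i,j)) the 2×2 minor on rows k ∈ {1, 2}, columns (i,j) ∈ {(0,0), (0,1)} is det [[-6, 18], [4, 0]] = -72 ≠ 0, so that unfolding has rank ≥ 2 and hence rank(T) ≥ 2 (CP rank is at least every unfolding rank, though it can be larger).
Upper bound: with S_k = T[:,:,k], the two rank-1 terms a₁b₁ᵀ, a₂b₂ᵀ are the rank-1 members of the pencil x·S₁ + y·S₂.
det(x·S₁ + y·S₂) is −108·x² − 36·xy = (-36)·(3·x + y)(x), vanishing at (x:y) = (1:-3) and (0:1).
M₁ = S₁ − 3·S₂ = [[-18, 18], [-18, 18]] = (-18)·[1, 1][1, -1]ᵀ and M₂ = S₂ = [[4, 0], [6, 0]] = 2·[2, 3][1, 0]ᵀ, so take a₁ = [1, 1], b₁ = [1, -1], a₂ = [2, 3], b₂ = [1, 0].
Each slice is an integer combination of E₁ = a₁b₁ᵀ and E₂ = a₂b₂ᵀ: S₀ = 0, S₁ = −18·E₁ + 6·E₂, S₂ = 2·E₂; reading off coefficients, c₁ = [0, -18, 0] and c₂ = [0, 6, 2].
Hence T = [1, 1] ⊗ [1, -1] ⊗ [0, -18, 0] + [2, 3] ⊗ [1, 0] ⊗ [0, 6, 2], so rank(T) ≤ 2.
These bounds meet, so rank(T) = 2.

2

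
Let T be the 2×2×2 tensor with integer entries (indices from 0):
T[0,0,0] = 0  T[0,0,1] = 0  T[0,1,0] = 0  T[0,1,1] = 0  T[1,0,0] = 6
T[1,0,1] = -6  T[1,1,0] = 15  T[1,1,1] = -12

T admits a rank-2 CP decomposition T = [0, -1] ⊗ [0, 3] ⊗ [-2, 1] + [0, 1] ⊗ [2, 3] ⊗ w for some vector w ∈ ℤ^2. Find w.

w = [3, -3]

Subtract the known terms from T to get the rank-1 residual R = [0, 1] ⊗ [2, 3] ⊗ w, so R[i,j,k] = a[i]·b[j]·w[k]. Pick indices with nonzero a[1]·b[0] = (1)·(2) = 2. Only the fibre through (1,0,·) is needed: R[1,0,:] = T[1,0,:] − Σₗ aₗ[1]bₗ[0]cₗ = [6, -6] − (-1)·(0)·[-2, 1] = [6, -6]. Then w[k] = R[1,0,k] / 2 for each k, giving w = [6, -6] / 2 = [3, -3].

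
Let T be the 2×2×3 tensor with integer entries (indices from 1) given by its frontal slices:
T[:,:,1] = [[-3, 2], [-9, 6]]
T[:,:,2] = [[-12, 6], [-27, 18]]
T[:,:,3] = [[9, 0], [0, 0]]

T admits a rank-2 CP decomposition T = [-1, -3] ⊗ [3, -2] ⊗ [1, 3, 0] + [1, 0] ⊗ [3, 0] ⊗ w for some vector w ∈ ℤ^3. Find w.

Subtract the known terms from T to get the rank-1 residual R = [1, 0] ⊗ [3, 0] ⊗ w, so R[i,j,k] = a[i]·b[j]·w[k]. Pick indices with nonzero a[1]·b[1] = (1)·(3) = 3. Only the fibre through (1,1,·) is needed: R[1,1,:] = T[1,1,:] − Σₗ aₗ[1]bₗ[1]cₗ = [-3, -12, 9] − (-1)·(3)·[1, 3, 0] = [0, -3, 9]. Then w[k] = R[1,1,k] / 3 for each k, giving w = [0, -3, 9] / 3 = [0, -1, 3].

w = [0, -1, 3]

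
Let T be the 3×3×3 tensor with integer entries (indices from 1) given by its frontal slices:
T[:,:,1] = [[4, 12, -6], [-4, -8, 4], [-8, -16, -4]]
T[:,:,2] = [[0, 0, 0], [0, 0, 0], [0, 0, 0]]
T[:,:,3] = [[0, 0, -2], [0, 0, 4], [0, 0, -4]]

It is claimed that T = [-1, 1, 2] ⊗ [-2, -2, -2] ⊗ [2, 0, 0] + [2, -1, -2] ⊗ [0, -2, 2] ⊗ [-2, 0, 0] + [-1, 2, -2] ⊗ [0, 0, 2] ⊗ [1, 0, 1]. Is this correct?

Yes

Reconstruct entrywise from the claimed factors. For example, T[2,1,1] = -4 and Σₗ aₗ[2]bₗ[1]cₗ[1] = (1)·(-2)·(2) + (-1)·(0)·(-2) + (2)·(0)·(1) = -4; checking all 27 entries, every one matches. The claim holds.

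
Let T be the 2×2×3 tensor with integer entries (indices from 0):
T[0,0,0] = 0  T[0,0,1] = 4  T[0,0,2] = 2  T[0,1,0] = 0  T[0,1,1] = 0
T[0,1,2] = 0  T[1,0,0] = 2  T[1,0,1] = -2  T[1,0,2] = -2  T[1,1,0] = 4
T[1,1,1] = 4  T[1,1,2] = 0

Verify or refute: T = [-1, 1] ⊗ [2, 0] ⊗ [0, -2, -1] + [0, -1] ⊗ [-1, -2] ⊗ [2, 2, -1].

No

Reconstruct entry (1,0,2) from the claimed factors: Σₗ aₗ[1]bₗ[0]cₗ[2] = (1)·(2)·(-1) + (-1)·(-1)·(-1) = -3, but T[1,0,2] = -2. The claim is false.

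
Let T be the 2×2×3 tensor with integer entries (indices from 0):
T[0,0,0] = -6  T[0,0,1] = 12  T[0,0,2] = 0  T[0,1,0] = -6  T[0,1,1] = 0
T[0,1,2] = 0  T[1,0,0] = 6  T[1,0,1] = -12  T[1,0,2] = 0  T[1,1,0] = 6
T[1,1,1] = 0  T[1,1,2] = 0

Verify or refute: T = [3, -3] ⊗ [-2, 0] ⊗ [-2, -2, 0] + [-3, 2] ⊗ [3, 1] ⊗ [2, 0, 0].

No

Reconstruct entry (1,0,0) from the claimed factors: Σₗ aₗ[1]bₗ[0]cₗ[0] = (-3)·(-2)·(-2) + (2)·(3)·(2) = 0, but T[1,0,0] = 6. The claim is false.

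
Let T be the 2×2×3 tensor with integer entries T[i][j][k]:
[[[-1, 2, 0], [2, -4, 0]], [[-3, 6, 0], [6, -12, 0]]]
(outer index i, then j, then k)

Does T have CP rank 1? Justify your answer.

Yes

If T = a ⊗ b ⊗ c then every fibre of T is a multiple of the corresponding factor, so read the factors off the fibres through the nonzero entry T[0,0,0] = -1.
The mode-1 fibre T[:,0,0] = [-1, -3] gives a = [1, 3] (primitive direction); the mode-2 fibre T[0,:,0] = [-1, 2] gives b = [1, -2]; then c[k] = T[0,0,k] / (a[0]·b[0]) = [-1, 2, 0] / 1 = [-1, 2, 0].
Expanding [1, 3] ⊗ [1, -2] ⊗ [-1, 2, 0] reproduces all 12 entries of T, so T = [1, 3] ⊗ [1, -2] ⊗ [-1, 2, 0] and rank(T) ≤ 1.
Equivalently every frontal slice T[:,:,k] is c[k] times the rank-1 matrix [1, 3] ⊗ [1, -2]. So T has rank 1 (it is nonzero).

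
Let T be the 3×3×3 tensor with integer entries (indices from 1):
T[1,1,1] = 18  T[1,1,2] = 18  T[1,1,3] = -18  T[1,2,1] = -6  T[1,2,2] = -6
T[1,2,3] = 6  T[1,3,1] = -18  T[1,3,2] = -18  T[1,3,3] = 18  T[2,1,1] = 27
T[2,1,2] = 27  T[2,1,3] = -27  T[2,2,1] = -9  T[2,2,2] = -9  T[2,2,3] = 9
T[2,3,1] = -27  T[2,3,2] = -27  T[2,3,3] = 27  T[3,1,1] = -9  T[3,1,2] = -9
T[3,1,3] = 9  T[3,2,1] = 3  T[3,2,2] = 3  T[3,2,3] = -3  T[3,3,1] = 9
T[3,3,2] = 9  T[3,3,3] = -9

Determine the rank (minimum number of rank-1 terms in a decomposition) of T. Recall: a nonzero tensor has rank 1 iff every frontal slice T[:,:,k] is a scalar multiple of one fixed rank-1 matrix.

Lower bound: T ≠ 0 (e.g. T[1,1,1] = 18), so rank(T) ≥ 1.
Upper bound: the mode-1 fibre T[:,1,1] = [18, 27, -9] gives a = (2, 3, -1) (primitive direction); the mode-2 fibre T[1,:,1] = [18, -6, -18] gives b = (3, -1, -3); then c[k] = T[1,1,k] / (a[1]·b[1]) = [18, 18, -18] / 6 = (3, 3, -3).
Expanding (2, 3, -1) ⊗ (3, -1, -3) ⊗ (3, 3, -3) reproduces all 27 entries of T, so T = (2, 3, -1) ⊗ (3, -1, -3) ⊗ (3, 3, -3) and rank(T) ≤ 1.
These bounds meet, so rank(T) = 1.

1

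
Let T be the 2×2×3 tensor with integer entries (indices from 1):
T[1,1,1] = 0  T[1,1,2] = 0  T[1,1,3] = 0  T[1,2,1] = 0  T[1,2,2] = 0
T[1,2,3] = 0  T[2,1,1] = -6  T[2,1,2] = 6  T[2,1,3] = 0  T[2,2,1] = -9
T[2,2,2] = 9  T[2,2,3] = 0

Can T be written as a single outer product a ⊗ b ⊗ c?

The mode-1 fibre T[:,1,1] = [0, -6] gives a = [0, 1] (primitive direction); the mode-2 fibre T[2,:,1] = [-6, -9] gives b = [2, 3]; then c[k] = T[2,1,k] / (a[2]·b[1]) = [-6, 6, 0] / 2 = [-3, 3, 0].
Expanding [0, 1] ⊗ [2, 3] ⊗ [-3, 3, 0] reproduces all 12 entries of T, so T = [0, 1] ⊗ [2, 3] ⊗ [-3, 3, 0] and rank(T) ≤ 1.
Equivalently every frontal slice T[:,:,k] is c[k] times the rank-1 matrix [0, 1] ⊗ [2, 3]. So T has rank 1 (it is nonzero).

Yes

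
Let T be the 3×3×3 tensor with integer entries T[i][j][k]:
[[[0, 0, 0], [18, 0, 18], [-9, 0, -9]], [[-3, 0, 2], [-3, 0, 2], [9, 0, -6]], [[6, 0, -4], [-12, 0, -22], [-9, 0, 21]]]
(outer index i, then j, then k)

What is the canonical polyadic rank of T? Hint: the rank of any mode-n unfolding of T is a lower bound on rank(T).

Lower bound: the mode-2 unfolding of T (rows indexed by j, columns by (i,k) = (0,0), (0,1), (0,2), (1,0), (1,1), (1,2), (2,0), (2,1), (2,2)) is [[0, 0, 0, -3, 0, 2, 6, 0, -4], [18, 0, 18, -3, 0, 2, -12, 0, -22], [-9, 0, -9, 9, 0, -6, -9, 0, 21]].
There the 2×2 minor on rows j ∈ {0, 1}, columns (i,k) ∈ {(0,0), (1,0)} is det [[0, -3], [18, -3]] = 54 ≠ 0, so this unfolding has rank ≥ 2; CP rank is at least every unfolding rank, so rank(T) ≥ 2. (Unfolding ranks only ever bound the CP rank from below — rank(T) can be strictly larger than all of them — so the matching upper bound has to come from an explicit 2-term decomposition.)
Upper bound — finding two terms. Write S_k = T[:,:,k] for the frontal slices: S₀ = [[0, 18, -9], [-3, -3, 9], [6, -12, -9]], S₁ = [[0, 0, 0], [0, 0, 0], [0, 0, 0]], S₂ = [[0, 18, -9], [2, 2, -6], [-4, -22, 21]].
If T = a₁ ⊗ b₁ ⊗ c₁ + a₂ ⊗ b₂ ⊗ c₂ then each S_k = c₁[k]·a₁b₁ᵀ + c₂[k]·a₂b₂ᵀ. S₀ and S₂ are linearly independent, so a₁b₁ᵀ and a₂b₂ᵀ must span the same plane of matrices: they are the rank-1 matrices of the form x·S₀ + y·S₂.
The 2×2 minor of x·S₀ + y·S₂ on rows {0,1}, columns {0,1} is 54·x² + 18·xy − 36·y² = 18·(3·x − 2·y)(x + y), vanishing at (x:y) = (2:3) and (1:-1).
M₁ = 2·S₀ + 3·S₂ = [[0, 90, -45], [0, 0, 0], [0, -90, 45]] = 45·(1, 0, -1)(0, 2, -1)ᵀ and M₂ = S₀ − S₂ = [[0, 0, 0], [-5, -5, 15], [10, 10, -30]] = (-5)·(0, 1, -2)(1, 1, -3)ᵀ, so take a₁ = (1, 0, -1), b₁ = (0, 2, -1), a₂ = (0, 1, -2), b₂ = (1, 1, -3).
Each slice is an integer combination of E₁ = a₁b₁ᵀ and E₂ = a₂b₂ᵀ: S₀ = 9·E₁ − 3·E₂, S₁ = 0, S₂ = 9·E₁ + 2·E₂; reading off coefficients, c₁ = (9, 0, 9) and c₂ = (-3, 0, 2).
Hence T = (1, 0, -1) ⊗ (0, 2, -1) ⊗ (9, 0, 9) + (0, 1, -2) ⊗ (1, 1, -3) ⊗ (-3, 0, 2), so rank(T) ≤ 2.
These bounds meet, so rank(T) = 2.

2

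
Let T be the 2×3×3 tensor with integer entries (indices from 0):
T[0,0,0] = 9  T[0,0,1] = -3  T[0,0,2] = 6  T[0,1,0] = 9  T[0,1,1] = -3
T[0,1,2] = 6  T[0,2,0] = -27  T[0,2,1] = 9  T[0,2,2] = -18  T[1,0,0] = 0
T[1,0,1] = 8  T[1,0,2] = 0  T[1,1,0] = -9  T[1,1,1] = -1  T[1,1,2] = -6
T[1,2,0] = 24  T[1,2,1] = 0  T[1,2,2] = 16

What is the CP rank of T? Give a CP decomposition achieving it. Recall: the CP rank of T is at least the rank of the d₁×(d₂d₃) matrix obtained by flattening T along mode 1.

Lower bound: the mode-3 unfolding of T (rows indexed by k, columns by (i,j) = (0,0), (0,1), (0,2), (1,0), (1,1), (1,2)) is [[9, 9, -27, 0, -9, 24], [-3, -3, 9, 8, -1, 0], [6, 6, -18, 0, -6, 16]].
There the 2×2 minor on rows k ∈ {0, 1}, columns (i,j) ∈ {(0,0), (1,0)} is det [[9, 0], [-3, 8]] = 72 ≠ 0, so this unfolding has rank ≥ 2; CP rank is at least every unfolding rank, so rank(T) ≥ 2. (Unfolding ranks only ever bound the CP rank from below — rank(T) can be strictly larger than all of them — so the matching upper bound has to come from an explicit 2-term decomposition.)
Upper bound — finding two terms. Write S_k = T[:,:,k] for the frontal slices: S₀ = [[9, 9, -27], [0, -9, 24]], S₁ = [[-3, -3, 9], [8, -1, 0]], S₂ = [[6, 6, -18], [0, -6, 16]].
If T = a₁ (x) b₁ (x) c₁ + a₂ (x) b₂ (x) c₂ then each S_k = c₁[k]·a₁b₁ᵀ + c₂[k]·a₂b₂ᵀ. S₀ and S₁ are linearly independent, so a₁b₁ᵀ and a₂b₂ᵀ must span the same plane of matrices: they are the rank-1 matrices of the form x·S₀ + y·S₁.
The 2×2 minor of x·S₀ + y·S₁ on rows {0,1}, columns {0,1} is −81·x² − 54·xy + 27·y² = (-27)·(3·x − y)(x + y), vanishing at (x:y) = (1:3) and (1:-1).
M₁ = S₀ + 3·S₁ = [[0, 0, 0], [24, -12, 24]] = 12·[0, 1][2, -1, 2]ᵀ and M₂ = S₀ − S₁ = [[12, 12, -36], [-8, -8, 24]] = 4·[3, -2][1, 1, -3]ᵀ, so take a₁ = [0, 1], b₁ = [2, -1, 2], a₂ = [3, -2], b₂ = [1, 1, -3].
Each slice is an integer combination of E₁ = a₁b₁ᵀ and E₂ = a₂b₂ᵀ: S₀ = 3·E₁ + 3·E₂, S₁ = 3·E₁ − E₂, S₂ = 2·E₁ + 2·E₂; reading off coefficients, c₁ = [3, 3, 2] and c₂ = [3, -1, 2].
Hence T = [0, 1] (x) [2, -1, 2] (x) [3, 3, 2] + [3, -2] (x) [1, 1, -3] (x) [3, -1, 2], so rank(T) ≤ 2.
These bounds meet, so rank(T) = 2.
Check entry T[0,0,2] = 6: (0)·(2)·(2) + (3)·(1)·(2) = 6.

rank(T) = 2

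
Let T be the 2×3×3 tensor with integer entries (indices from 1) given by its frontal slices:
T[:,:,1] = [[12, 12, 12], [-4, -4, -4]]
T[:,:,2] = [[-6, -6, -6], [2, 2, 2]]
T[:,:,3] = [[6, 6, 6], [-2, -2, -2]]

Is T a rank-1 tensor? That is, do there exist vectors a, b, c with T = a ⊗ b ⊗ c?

Yes

If T = a ⊗ b ⊗ c then every fibre of T is a multiple of the corresponding factor, so read the factors off the fibres through the nonzero entry T[1,1,1] = 12.
The mode-1 fibre T[:,1,1] = [12, -4] gives a = (3, -1) (primitive direction); the mode-2 fibre T[1,:,1] = [12, 12, 12] gives b = (1, 1, 1); then c[k] = T[1,1,k] / (a[1]·b[1]) = [12, -6, 6] / 3 = (4, -2, 2).
Expanding (3, -1) ⊗ (1, 1, 1) ⊗ (4, -2, 2) reproduces all 18 entries of T, so T = (3, -1) ⊗ (1, 1, 1) ⊗ (4, -2, 2) and rank(T) ≤ 1.
Equivalently every frontal slice T[:,:,k] is c[k] times the rank-1 matrix (3, -1) ⊗ (1, 1, 1). So T has rank 1 (it is nonzero).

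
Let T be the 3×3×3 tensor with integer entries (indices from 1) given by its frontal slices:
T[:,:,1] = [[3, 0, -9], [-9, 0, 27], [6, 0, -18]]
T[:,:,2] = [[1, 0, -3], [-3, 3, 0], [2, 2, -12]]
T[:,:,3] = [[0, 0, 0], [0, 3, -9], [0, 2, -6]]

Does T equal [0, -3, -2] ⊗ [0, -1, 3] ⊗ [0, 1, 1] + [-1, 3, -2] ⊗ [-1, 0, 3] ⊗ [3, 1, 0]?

Reconstruct entrywise from the claimed factors. For example, T[1,3,2] = -3 and Σₗ aₗ[1]bₗ[3]cₗ[2] = (0)·(3)·(1) + (-1)·(3)·(1) = -3; checking all 27 entries, every one matches. The claim holds.

Yes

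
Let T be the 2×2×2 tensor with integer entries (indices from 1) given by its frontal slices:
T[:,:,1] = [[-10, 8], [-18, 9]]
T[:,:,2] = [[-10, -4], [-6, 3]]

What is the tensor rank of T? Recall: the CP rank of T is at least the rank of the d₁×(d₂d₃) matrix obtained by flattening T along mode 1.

2

Lower bound: the mode-1 unfolding of T (rows indexed by i, columns by (j,k) = (1,1), (1,2), (2,1), (2,2)) is [[-10, -10, 8, -4], [-18, -6, 9, 3]].
There the 2×2 minor on rows i ∈ {1, 2}, columns (j,k) ∈ {(1,1), (1,2)} is det [[-10, -10], [-18, -6]] = -120 ≠ 0, so this unfolding has rank ≥ 2; CP rank is at least every unfolding rank, so rank(T) ≥ 2. (Unfolding ranks only ever bound the CP rank from below — rank(T) can be strictly larger than all of them — so the matching upper bound has to come from an explicit 2-term decomposition.)
Upper bound — finding two terms. Write S_k = T[:,:,k] for the frontal slices: S₁ = [[-10, 8], [-18, 9]], S₂ = [[-10, -4], [-6, 3]].
If T = a₁ ⊗ b₁ ⊗ c₁ + a₂ ⊗ b₂ ⊗ c₂ then each S_k = c₁[k]·a₁b₁ᵀ + c₂[k]·a₂b₂ᵀ. S₁ and S₂ are linearly independent, so a₁b₁ᵀ and a₂b₂ᵀ must span the same plane of matrices: they are the rank-1 matrices of the form x·S₁ + y·S₂.
det(x·S₁ + y·S₂) is 54·x² − 144·xy − 54·y² = 18·(x − 3·y)(3·x + y), vanishing at (x:y) = (3:1) and (1:-3).
M₁ = 3·S₁ + S₂ = [[-40, 20], [-60, 30]] = (-10)·(2, 3)(2, -1)ᵀ and M₂ = S₁ − 3·S₂ = [[20, 20], [0, 0]] = 20·(1, 0)(1, 1)ᵀ, so take a₁ = (2, 3), b₁ = (2, -1), a₂ = (1, 0), b₂ = (1, 1).
Each slice is an integer combination of E₁ = a₁b₁ᵀ and E₂ = a₂b₂ᵀ: S₁ = −3·E₁ + 2·E₂, S₂ = −E₁ − 6·E₂; reading off coefficients, c₁ = (-3, -1) and c₂ = (2, -6).
Hence T = (2, 3) ⊗ (2, -1) ⊗ (-3, -1) + (1, 0) ⊗ (1, 1) ⊗ (2, -6), so rank(T) ≤ 2.
These bounds meet, so rank(T) = 2.
Check entry T[2,1,2] = -6: (3)·(2)·(-1) + (0)·(1)·(-6) = -6.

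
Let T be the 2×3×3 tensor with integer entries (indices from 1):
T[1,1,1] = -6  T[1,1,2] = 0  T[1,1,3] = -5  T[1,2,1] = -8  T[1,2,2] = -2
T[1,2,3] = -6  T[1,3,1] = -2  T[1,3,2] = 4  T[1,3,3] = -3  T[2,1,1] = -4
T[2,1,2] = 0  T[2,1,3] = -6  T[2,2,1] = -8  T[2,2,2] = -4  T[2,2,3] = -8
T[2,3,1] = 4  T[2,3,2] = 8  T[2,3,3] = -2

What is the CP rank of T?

Lower bound: the mode-3 unfolding of T (rows indexed by k, columns by (i,j) = (1,1), (1,2), (1,3), (2,1), (2,2), (2,3)) is [[-6, -8, -2, -4, -8, 4], [0, -2, 4, 0, -4, 8], [-5, -6, -3, -6, -8, -2]].
There the 3×3 minor on rows k ∈ {1, 2, 3}, columns (i,j) ∈ {(1,1), (1,2), (2,1)} is det [[-6, -8, -4], [0, -2, 0], [-5, -6, -6]] = -32 ≠ 0, so this unfolding has rank ≥ 3; CP rank is at least every unfolding rank, so rank(T) ≥ 3. (Unfolding ranks only ever bound the CP rank from below — rank(T) can be strictly larger than all of them — so the matching upper bound has to come from an explicit 3-term decomposition.)
Upper bound: T is a sum of 3 rank-1 terms, T = [1, 0] ∘ [1, 1, 1] ∘ [-4, -2, 0] + [1, 1] ∘ [1, 1, 1] ∘ [0, 4, -4] + [1, 2] ∘ [1, 2, -1] ∘ [-2, -2, -1] (written with every a and b primitive with positive leading entry and the scale carried by c; CP decompositions are not unique, and this one is verified by expanding entrywise), so rank(T) ≤ 3.
These bounds meet, so rank(T) = 3.
Check entry T[2,3,1] = 4: (0)·(1)·(-4) + (1)·(1)·(0) + (2)·(-1)·(-2) = 4.

3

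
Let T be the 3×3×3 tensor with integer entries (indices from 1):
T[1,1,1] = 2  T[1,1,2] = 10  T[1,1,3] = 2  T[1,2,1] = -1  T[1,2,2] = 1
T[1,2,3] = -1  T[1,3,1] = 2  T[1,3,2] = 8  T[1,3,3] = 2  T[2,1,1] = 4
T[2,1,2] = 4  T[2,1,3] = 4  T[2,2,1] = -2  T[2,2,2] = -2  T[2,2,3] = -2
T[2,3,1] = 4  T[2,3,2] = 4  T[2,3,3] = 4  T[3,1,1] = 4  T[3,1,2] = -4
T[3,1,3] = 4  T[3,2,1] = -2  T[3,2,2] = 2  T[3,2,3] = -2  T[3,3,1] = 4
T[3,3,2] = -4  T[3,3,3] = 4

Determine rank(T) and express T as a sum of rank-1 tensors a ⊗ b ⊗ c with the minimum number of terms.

Lower bound: the mode-1 unfolding of T (rows indexed by i, columns by (j,k) = (1,1), (1,2), (1,3), (2,1), (2,2), (2,3), (3,1), (3,2), (3,3)) is [[2, 10, 2, -1, 1, -1, 2, 8, 2], [4, 4, 4, -2, -2, -2, 4, 4, 4], [4, -4, 4, -2, 2, -2, 4, -4, 4]].
There the 3×3 minor on rows i ∈ {1, 2, 3}, columns (j,k) ∈ {(1,1), (1,2), (2,2)} is det [[2, 10, 1], [4, 4, -2], [4, -4, 2]] = -192 ≠ 0, so this unfolding has rank ≥ 3; CP rank is at least every unfolding rank, so rank(T) ≥ 3. (This is only a lower bound: in general the CP rank may exceed every unfolding rank, so we still need to exhibit 3 rank-1 terms summing to T.)
Upper bound: T is a sum of 3 rank-1 terms, T = [1, 0, 0] ⊗ [2, 2, 1] ⊗ [0, 2, 0] + [1, 1, 0] ⊗ [2, -1, 2] ⊗ [0, 4, 0] + [1, 2, 2] ⊗ [2, -1, 2] ⊗ [1, -1, 1] (written with every a and b primitive with positive leading entry and the scale carried by c; CP decompositions are not unique, and this one is verified by expanding entrywise), so rank(T) ≤ 3.
These bounds meet, so rank(T) = 3.
Check entry T[1,3,1] = 2: (1)·(1)·(0) + (1)·(2)·(0) + (1)·(2)·(1) = 2.

rank(T) = 3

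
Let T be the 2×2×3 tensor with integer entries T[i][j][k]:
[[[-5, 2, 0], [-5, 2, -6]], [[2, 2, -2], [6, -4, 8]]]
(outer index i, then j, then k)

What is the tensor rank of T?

Lower bound: the mode-3 unfolding of T (rows indexed by k, columns by (i,j) = (0,0), (0,1), (1,0), (1,1)) is [[-5, -5, 2, 6], [2, 2, 2, -4], [0, -6, -2, 8]].
There the 3×3 minor on rows k ∈ {0, 1, 2}, columns (i,j) ∈ {(0,0), (0,1), (1,0)} is det [[-5, -5, 2], [2, 2, 2], [0, -6, -2]] = -84 ≠ 0, so this unfolding has rank ≥ 3; CP rank is at least every unfolding rank, so rank(T) ≥ 3. (Unfolding ranks only ever bound the CP rank from below — rank(T) can be strictly larger than all of them — so the matching upper bound has to come from an explicit 3-term decomposition.)
Upper bound: T is a sum of 3 rank-1 terms, T = [1, -2] ⊗ [1, -1] ⊗ [1, -2, 2] + [1, -1] ⊗ [1, 2] ⊗ [-2, 0, -2] + [2, -1] ⊗ [1, 0] ⊗ [-2, 2, 0] (written with every a and b primitive with positive leading entry and the scale carried by c; CP decompositions are not unique, and this one is verified by expanding entrywise), so rank(T) ≤ 3.
These bounds meet, so rank(T) = 3.

3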